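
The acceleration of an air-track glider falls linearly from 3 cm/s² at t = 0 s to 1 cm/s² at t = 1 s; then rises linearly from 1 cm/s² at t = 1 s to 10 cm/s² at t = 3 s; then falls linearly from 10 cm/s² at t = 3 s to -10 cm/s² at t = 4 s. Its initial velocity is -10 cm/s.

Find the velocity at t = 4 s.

Δv equals the area under the a-t graph; then v = v₀ + Δv.
0–1 s: ½(3 + 1)(1) = 2 cm/s
1–3 s: ½(1 + 10)(2) = 11 cm/s
3–4 s: ½(10 + -10)(1) = 0 cm/s
Δv = 13 cm/s, so v(4) = -10 + (13) = 3 cm/s.

3 cm/s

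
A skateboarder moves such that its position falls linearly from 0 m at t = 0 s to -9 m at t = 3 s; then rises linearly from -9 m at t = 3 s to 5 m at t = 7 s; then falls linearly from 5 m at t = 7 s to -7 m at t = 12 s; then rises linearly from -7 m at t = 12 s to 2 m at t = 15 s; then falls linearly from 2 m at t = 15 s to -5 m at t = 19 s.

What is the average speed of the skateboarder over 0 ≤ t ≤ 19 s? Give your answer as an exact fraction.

Average speed = (total path length)/(elapsed time); on a piecewise-linear x-t graph the path length is Σ|Δx|.
0–3 s: |Δx| = |-9 − 0| = 9 m
3–7 s: |Δx| = |5 − -9| = 14 m
7–12 s: |Δx| = |-7 − 5| = 12 m
12–15 s: |Δx| = |2 − -7| = 9 m
15–19 s: |Δx| = |-5 − 2| = 7 m
Total path = 51 m; average speed = 51/19 = 51/19 m/s.

51/19 m/s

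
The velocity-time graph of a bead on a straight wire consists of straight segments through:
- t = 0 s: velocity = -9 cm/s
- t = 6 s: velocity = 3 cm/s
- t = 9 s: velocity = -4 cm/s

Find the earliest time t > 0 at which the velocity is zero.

t = 4.5 s

v changes sign on 0–6 s (from -9 to 3); the graph is linear there, so v = 0 at t = 0 + (9)·(6 − 0)/(3 − -9) = 4.5 s.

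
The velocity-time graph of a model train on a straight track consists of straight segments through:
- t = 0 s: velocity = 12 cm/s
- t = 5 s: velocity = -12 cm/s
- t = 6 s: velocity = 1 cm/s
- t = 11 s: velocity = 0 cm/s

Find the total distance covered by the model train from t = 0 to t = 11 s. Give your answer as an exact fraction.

495/13 cm

Distance (not displacement) is the total path length: add the absolute areas under v-t.
0–5 s: v = 0 at t = 2.5 s; triangle areas 15 + 15 = 30 cm
5–6 s: v = 0 at t = 77/13 s; triangle areas 72/13 + 1/26 = 145/26 cm
6–11 s: |½(1 + 0)(5)| = 2.5 cm
Total distance = 495/13 cm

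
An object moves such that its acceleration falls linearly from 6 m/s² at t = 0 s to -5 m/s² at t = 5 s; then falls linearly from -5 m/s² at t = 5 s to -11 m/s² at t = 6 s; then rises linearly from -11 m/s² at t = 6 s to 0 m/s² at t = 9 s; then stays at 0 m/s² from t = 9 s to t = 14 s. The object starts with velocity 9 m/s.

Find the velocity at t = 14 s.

-13 m/s

Δv equals the area under the a-t graph; then v = v₀ + Δv.
0–5 s: ½(6 + -5)(5) = 2.5 m/s
5–6 s: ½(-5 + -11)(1) = -8 m/s
6–9 s: ½(-11 + 0)(3) = -16.5 m/s
9–14 s: 0 × 5 = 0 m/s
Δv = -22 m/s, so v(14) = 9 + (-22) = -13 m/s.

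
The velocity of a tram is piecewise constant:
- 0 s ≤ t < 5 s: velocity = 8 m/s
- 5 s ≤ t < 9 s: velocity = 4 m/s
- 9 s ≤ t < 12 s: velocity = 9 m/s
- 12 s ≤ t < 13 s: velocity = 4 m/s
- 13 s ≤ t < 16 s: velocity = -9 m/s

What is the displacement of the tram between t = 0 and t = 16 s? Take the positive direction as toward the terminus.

60 m

Displacement is the signed area under the v-t curve.
0–5 s: 8 × 5 = 40 m
5–9 s: 4 × 4 = 16 m
9–12 s: 9 × 3 = 27 m
12–13 s: 4 × 1 = 4 m
13–16 s: -9 × 3 = -27 m
Net displacement = 60 m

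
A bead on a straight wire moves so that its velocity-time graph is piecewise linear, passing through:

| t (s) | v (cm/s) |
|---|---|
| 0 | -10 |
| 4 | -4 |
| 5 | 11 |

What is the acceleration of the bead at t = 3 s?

1.5 cm/s²

Acceleration is the slope of the v-t graph on 0–4 s: (-4 − -10)/(4 − 0) = 1.5 cm/s².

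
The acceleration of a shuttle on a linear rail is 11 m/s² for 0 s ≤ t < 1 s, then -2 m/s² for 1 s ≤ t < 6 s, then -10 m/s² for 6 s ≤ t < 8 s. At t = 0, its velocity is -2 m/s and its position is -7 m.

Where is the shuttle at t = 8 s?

-5.5 m

On each constant-a segment, Δv = aΔt and Δx = v₀Δt + ½aΔt²; chain segment to segment.
0–1 s: v starts -2 m/s; Δx = -2·1 + ½·11·1² = 3.5 m; v ends 9 m/s.
1–6 s: v starts 9 m/s; Δx = 9·5 + ½·-2·5² = 20 m; v ends -1 m/s.
6–8 s: v starts -1 m/s; Δx = -1·2 + ½·-10·2² = -22 m; v ends -21 m/s.
x(8) = -7 + Σ Δx = -5.5 m.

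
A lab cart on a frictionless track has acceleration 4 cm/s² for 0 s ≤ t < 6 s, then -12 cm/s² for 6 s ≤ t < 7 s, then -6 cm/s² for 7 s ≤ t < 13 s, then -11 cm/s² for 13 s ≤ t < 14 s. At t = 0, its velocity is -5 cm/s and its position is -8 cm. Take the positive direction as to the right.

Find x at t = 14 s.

On each constant-a segment, Δv = aΔt and Δx = v₀Δt + ½aΔt²; chain segment to segment.
0–6 s: v starts -5 cm/s; Δx = -5·6 + ½·4·6² = 42 cm; v ends 19 cm/s.
6–7 s: v starts 19 cm/s; Δx = 19·1 + ½·-12·1² = 13 cm; v ends 7 cm/s.
7–13 s: v starts 7 cm/s; Δx = 7·6 + ½·-6·6² = -66 cm; v ends -29 cm/s.
13–14 s: v starts -29 cm/s; Δx = -29·1 + ½·-11·1² = -34.5 cm; v ends -40 cm/s.
x(14) = -8 + Σ Δx = -53.5 cm.

-53.5 cm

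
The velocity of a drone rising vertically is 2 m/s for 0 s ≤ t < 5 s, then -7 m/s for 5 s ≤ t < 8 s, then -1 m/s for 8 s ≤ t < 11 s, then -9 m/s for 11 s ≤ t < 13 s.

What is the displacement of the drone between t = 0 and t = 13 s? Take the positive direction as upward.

Net displacement equals the area under the velocity-time graph (areas below the axis count negative).
0–5 s: 2 × 5 = 10 m
5–8 s: -7 × 3 = -21 m
8–11 s: -1 × 3 = -3 m
11–13 s: -9 × 2 = -18 m
Net displacement = -32 m

-32 m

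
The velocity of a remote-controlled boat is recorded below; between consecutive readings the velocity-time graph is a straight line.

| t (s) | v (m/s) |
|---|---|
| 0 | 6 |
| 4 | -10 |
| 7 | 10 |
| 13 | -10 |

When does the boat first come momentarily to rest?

v changes sign on 0–4 s (from 6 to -10); the graph is linear there, so v = 0 at t = 0 + (-6)·(4 − 0)/(-10 − 6) = 1.5 s.

t = 1.5 s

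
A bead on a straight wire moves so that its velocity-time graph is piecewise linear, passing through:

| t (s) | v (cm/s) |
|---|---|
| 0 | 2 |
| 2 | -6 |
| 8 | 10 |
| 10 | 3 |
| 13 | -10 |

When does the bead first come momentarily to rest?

t = 0.5 s

v changes sign on 0–2 s (from 2 to -6); the graph is linear there, so v = 0 at t = 0 + (-2)·(2 − 0)/(-6 − 2) = 0.5 s.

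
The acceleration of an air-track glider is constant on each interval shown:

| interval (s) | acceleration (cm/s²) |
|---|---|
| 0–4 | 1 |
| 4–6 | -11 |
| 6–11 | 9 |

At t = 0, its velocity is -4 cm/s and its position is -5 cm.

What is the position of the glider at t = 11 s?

On each constant-a segment, Δv = aΔt and Δx = v₀Δt + ½aΔt²; chain segment to segment.
0–4 s: v starts -4 cm/s; Δx = -4·4 + ½·1·4² = -8 cm; v ends 0 cm/s.
4–6 s: v starts 0 cm/s; Δx = 0·2 + ½·-11·2² = -22 cm; v ends -22 cm/s.
6–11 s: v starts -22 cm/s; Δx = -22·5 + ½·9·5² = 2.5 cm; v ends 23 cm/s.
x(11) = -5 + Σ Δx = -32.5 cm.

-32.5 cm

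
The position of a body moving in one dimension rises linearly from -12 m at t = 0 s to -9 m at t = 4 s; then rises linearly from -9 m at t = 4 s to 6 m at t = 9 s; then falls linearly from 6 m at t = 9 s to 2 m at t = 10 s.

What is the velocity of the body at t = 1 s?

0.75 m/s

Velocity is the slope of the x-t graph on 0–4 s: (-9 − -12)/(4 − 0) = 0.75 m/s.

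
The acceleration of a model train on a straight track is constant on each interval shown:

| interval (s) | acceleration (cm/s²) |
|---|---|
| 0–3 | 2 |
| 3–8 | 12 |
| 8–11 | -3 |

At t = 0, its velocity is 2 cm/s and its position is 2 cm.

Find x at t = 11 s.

397.5 cm

On each constant-a segment, Δv = aΔt and Δx = v₀Δt + ½aΔt²; chain segment to segment.
0–3 s: v starts 2 cm/s; Δx = 2·3 + ½·2·3² = 15 cm; v ends 8 cm/s.
3–8 s: v starts 8 cm/s; Δx = 8·5 + ½·12·5² = 190 cm; v ends 68 cm/s.
8–11 s: v starts 68 cm/s; Δx = 68·3 + ½·-3·3² = 190.5 cm; v ends 59 cm/s.
x(11) = 2 + Σ Δx = 397.5 cm.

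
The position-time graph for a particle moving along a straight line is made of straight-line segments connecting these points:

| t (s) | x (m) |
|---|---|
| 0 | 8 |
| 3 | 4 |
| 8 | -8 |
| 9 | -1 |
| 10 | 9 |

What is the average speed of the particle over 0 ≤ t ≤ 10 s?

3.3 m/s

Average speed = (total path length)/(elapsed time); on a piecewise-linear x-t graph the path length is Σ|Δx|.
0–3 s: |Δx| = |4 − 8| = 4 m
3–8 s: |Δx| = |-8 − 4| = 12 m
8–9 s: |Δx| = |-1 − -8| = 7 m
9–10 s: |Δx| = |9 − -1| = 10 m
Total path = 33 m; average speed = 33/10 = 3.3 m/s.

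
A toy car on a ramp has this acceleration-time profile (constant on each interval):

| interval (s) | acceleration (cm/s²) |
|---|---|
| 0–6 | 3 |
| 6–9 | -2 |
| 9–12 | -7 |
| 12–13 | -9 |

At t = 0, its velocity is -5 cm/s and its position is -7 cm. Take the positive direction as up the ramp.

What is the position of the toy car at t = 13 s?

On each constant-a segment, Δv = aΔt and Δx = v₀Δt + ½aΔt²; chain segment to segment.
0–6 s: v starts -5 cm/s; Δx = -5·6 + ½·3·6² = 24 cm; v ends 13 cm/s.
6–9 s: v starts 13 cm/s; Δx = 13·3 + ½·-2·3² = 30 cm; v ends 7 cm/s.
9–12 s: v starts 7 cm/s; Δx = 7·3 + ½·-7·3² = -10.5 cm; v ends -14 cm/s.
12–13 s: v starts -14 cm/s; Δx = -14·1 + ½·-9·1² = -18.5 cm; v ends -23 cm/s.
x(13) = -7 + Σ Δx = 18 cm.

18 cm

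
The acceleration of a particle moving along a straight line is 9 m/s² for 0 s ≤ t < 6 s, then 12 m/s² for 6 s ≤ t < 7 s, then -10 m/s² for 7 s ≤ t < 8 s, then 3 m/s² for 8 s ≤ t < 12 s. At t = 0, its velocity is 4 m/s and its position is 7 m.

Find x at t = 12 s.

On each constant-a segment, Δv = aΔt and Δx = v₀Δt + ½aΔt²; chain segment to segment.
0–6 s: v starts 4 m/s; Δx = 4·6 + ½·9·6² = 186 m; v ends 58 m/s.
6–7 s: v starts 58 m/s; Δx = 58·1 + ½·12·1² = 64 m; v ends 70 m/s.
7–8 s: v starts 70 m/s; Δx = 70·1 + ½·-10·1² = 65 m; v ends 60 m/s.
8–12 s: v starts 60 m/s; Δx = 60·4 + ½·3·4² = 264 m; v ends 72 m/s.
x(12) = 7 + Σ Δx = 586 m.

586 m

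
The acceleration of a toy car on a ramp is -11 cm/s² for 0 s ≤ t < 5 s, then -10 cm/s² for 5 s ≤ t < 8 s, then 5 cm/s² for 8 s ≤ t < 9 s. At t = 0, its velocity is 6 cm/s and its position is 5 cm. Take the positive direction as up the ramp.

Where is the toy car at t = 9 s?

On each constant-a segment, Δv = aΔt and Δx = v₀Δt + ½aΔt²; chain segment to segment.
0–5 s: v starts 6 cm/s; Δx = 6·5 + ½·-11·5² = -107.5 cm; v ends -49 cm/s.
5–8 s: v starts -49 cm/s; Δx = -49·3 + ½·-10·3² = -192 cm; v ends -79 cm/s.
8–9 s: v starts -79 cm/s; Δx = -79·1 + ½·5·1² = -76.5 cm; v ends -74 cm/s.
x(9) = 5 + Σ Δx = -371 cm.

-371 cm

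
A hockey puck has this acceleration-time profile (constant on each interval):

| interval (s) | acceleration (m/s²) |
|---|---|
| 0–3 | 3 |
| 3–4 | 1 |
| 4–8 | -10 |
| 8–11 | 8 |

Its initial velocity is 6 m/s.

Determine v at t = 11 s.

Δv equals the area under the a-t graph; then v = v₀ + Δv.
0–3 s: 3 × 3 = 9 m/s
3–4 s: 1 × 1 = 1 m/s
4–8 s: -10 × 4 = -40 m/s
8–11 s: 8 × 3 = 24 m/s
Δv = -6 m/s, so v(11) = 6 + (-6) = 0 m/s.

0 m/s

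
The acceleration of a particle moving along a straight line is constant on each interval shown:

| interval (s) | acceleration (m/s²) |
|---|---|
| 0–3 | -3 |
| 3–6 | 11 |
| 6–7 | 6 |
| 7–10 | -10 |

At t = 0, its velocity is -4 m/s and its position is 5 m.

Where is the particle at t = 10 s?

On each constant-a segment, Δv = aΔt and Δx = v₀Δt + ½aΔt²; chain segment to segment.
0–3 s: v starts -4 m/s; Δx = -4·3 + ½·-3·3² = -25.5 m; v ends -13 m/s.
3–6 s: v starts -13 m/s; Δx = -13·3 + ½·11·3² = 10.5 m; v ends 20 m/s.
6–7 s: v starts 20 m/s; Δx = 20·1 + ½·6·1² = 23 m; v ends 26 m/s.
7–10 s: v starts 26 m/s; Δx = 26·3 + ½·-10·3² = 33 m; v ends -4 m/s.
x(10) = 5 + Σ Δx = 46 m.

46 m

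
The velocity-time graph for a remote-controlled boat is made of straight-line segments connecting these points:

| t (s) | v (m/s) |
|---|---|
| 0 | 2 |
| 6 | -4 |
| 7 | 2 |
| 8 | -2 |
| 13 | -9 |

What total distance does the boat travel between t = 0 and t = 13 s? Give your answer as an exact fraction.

Total distance travelled is ∫|v| dt — sum the magnitudes of each area piece.
0–6 s: v = 0 at t = 2 s; triangle areas 2 + 8 = 10 m
6–7 s: v = 0 at t = 20/3 s; triangle areas 4/3 + 1/3 = 5/3 m
7–8 s: v = 0 at t = 7.5 s; triangle areas 0.5 + 0.5 = 1 m
8–13 s: |½(-2 + -9)(5)| = 27.5 m
Total distance = 241/6 m

241/6 m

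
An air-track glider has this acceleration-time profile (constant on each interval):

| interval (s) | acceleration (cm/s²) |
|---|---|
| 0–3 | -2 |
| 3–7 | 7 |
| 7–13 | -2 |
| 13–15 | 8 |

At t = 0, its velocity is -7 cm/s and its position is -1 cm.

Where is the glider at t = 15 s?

49 cm

On each constant-a segment, Δv = aΔt and Δx = v₀Δt + ½aΔt²; chain segment to segment.
0–3 s: v starts -7 cm/s; Δx = -7·3 + ½·-2·3² = -30 cm; v ends -13 cm/s.
3–7 s: v starts -13 cm/s; Δx = -13·4 + ½·7·4² = 4 cm; v ends 15 cm/s.
7–13 s: v starts 15 cm/s; Δx = 15·6 + ½·-2·6² = 54 cm; v ends 3 cm/s.
13–15 s: v starts 3 cm/s; Δx = 3·2 + ½·8·2² = 22 cm; v ends 19 cm/s.
x(15) = -1 + Σ Δx = 49 cm.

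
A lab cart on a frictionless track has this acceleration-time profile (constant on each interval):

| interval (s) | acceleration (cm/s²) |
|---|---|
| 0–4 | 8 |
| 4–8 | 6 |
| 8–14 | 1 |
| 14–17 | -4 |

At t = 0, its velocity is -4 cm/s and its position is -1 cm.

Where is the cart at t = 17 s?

On each constant-a segment, Δv = aΔt and Δx = v₀Δt + ½aΔt²; chain segment to segment.
0–4 s: v starts -4 cm/s; Δx = -4·4 + ½·8·4² = 48 cm; v ends 28 cm/s.
4–8 s: v starts 28 cm/s; Δx = 28·4 + ½·6·4² = 160 cm; v ends 52 cm/s.
8–14 s: v starts 52 cm/s; Δx = 52·6 + ½·1·6² = 330 cm; v ends 58 cm/s.
14–17 s: v starts 58 cm/s; Δx = 58·3 + ½·-4·3² = 156 cm; v ends 46 cm/s.
x(17) = -1 + Σ Δx = 693 cm.

693 cm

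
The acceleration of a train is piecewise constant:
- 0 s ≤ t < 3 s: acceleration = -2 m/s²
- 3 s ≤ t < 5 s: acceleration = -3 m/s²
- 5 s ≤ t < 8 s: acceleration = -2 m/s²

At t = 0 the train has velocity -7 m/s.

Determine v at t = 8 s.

-25 m/s

Δv equals the area under the a-t graph; then v = v₀ + Δv.
0–3 s: -2 × 3 = -6 m/s
3–5 s: -3 × 2 = -6 m/s
5–8 s: -2 × 3 = -6 m/s
Δv = -18 m/s, so v(8) = -7 + (-18) = -25 m/s.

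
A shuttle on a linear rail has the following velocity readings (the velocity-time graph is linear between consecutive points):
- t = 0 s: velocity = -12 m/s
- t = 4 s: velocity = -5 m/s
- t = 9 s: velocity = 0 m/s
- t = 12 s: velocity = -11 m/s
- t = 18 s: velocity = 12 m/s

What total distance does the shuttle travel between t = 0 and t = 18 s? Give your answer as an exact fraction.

Distance (not displacement) is the total path length: add the absolute areas under v-t.
0–4 s: |½(-12 + -5)(4)| = 34 m
4–9 s: |½(-5 + 0)(5)| = 12.5 m
9–12 s: |½(0 + -11)(3)| = 16.5 m
12–18 s: v = 0 at t = 342/23 s; triangle areas 363/23 + 432/23 = 795/23 m
Total distance = 2244/23 m

2244/23 m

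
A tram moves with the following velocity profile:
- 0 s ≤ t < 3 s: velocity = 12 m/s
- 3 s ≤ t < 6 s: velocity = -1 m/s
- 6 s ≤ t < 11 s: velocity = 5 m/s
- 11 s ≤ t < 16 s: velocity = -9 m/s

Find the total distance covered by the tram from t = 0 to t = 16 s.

Total distance travelled is ∫|v| dt — sum the magnitudes of each area piece.
0–3 s: |12| × 3 = 36 m
3–6 s: |-1| × 3 = 3 m
6–11 s: |5| × 5 = 25 m
11–16 s: |-9| × 5 = 45 m
Total distance = 109 m

109 m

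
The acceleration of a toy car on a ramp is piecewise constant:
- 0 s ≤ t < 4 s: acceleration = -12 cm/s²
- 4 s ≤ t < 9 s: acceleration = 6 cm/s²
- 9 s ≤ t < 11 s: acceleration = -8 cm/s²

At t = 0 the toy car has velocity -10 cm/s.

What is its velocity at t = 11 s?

Δv equals the area under the a-t graph; then v = v₀ + Δv.
0–4 s: -12 × 4 = -48 cm/s
4–9 s: 6 × 5 = 30 cm/s
9–11 s: -8 × 2 = -16 cm/s
Δv = -34 cm/s, so v(11) = -10 + (-34) = -44 cm/s.

-44 cm/s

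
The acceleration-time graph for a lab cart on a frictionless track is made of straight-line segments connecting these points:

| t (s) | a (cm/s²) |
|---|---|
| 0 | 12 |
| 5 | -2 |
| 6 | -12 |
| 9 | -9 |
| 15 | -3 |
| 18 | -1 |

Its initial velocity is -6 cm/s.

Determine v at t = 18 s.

Δv equals the area under the a-t graph; then v = v₀ + Δv.
0–5 s: ½(12 + -2)(5) = 25 cm/s
5–6 s: ½(-2 + -12)(1) = -7 cm/s
6–9 s: ½(-12 + -9)(3) = -31.5 cm/s
9–15 s: ½(-9 + -3)(6) = -36 cm/s
15–18 s: ½(-3 + -1)(3) = -6 cm/s
Δv = -55.5 cm/s, so v(18) = -6 + (-55.5) = -61.5 cm/s.

-61.5 cm/s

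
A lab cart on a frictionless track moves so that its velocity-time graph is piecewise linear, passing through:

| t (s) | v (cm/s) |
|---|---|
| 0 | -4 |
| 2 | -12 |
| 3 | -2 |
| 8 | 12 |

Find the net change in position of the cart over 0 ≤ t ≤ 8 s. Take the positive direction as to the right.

Displacement is the signed area under the v-t curve.
0–2 s: ½(-4 + -12)(2) = -16 cm
2–3 s: ½(-12 + -2)(1) = -7 cm
3–8 s: ½(-2 + 12)(5) = 25 cm
Net displacement = 2 cm

2 cm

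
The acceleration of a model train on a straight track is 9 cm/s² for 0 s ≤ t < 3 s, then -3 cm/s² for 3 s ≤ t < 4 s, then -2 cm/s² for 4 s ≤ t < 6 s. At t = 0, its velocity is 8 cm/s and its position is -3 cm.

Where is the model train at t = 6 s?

155 cm

On each constant-a segment, Δv = aΔt and Δx = v₀Δt + ½aΔt²; chain segment to segment.
0–3 s: v starts 8 cm/s; Δx = 8·3 + ½·9·3² = 64.5 cm; v ends 35 cm/s.
3–4 s: v starts 35 cm/s; Δx = 35·1 + ½·-3·1² = 33.5 cm; v ends 32 cm/s.
4–6 s: v starts 32 cm/s; Δx = 32·2 + ½·-2·2² = 60 cm; v ends 28 cm/s.
x(6) = -3 + Σ Δx = 155 cm.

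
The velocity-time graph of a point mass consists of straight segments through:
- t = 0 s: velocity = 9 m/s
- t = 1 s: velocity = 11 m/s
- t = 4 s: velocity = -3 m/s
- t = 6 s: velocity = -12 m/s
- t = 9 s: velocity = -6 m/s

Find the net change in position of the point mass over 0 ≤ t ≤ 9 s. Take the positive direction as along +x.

-20 m

Net displacement equals the area under the velocity-time graph (areas below the axis count negative).
0–1 s: ½(9 + 11)(1) = 10 m
1–4 s: ½(11 + -3)(3) = 12 m
4–6 s: ½(-3 + -12)(2) = -15 m
6–9 s: ½(-12 + -6)(3) = -27 m
Net displacement = -20 m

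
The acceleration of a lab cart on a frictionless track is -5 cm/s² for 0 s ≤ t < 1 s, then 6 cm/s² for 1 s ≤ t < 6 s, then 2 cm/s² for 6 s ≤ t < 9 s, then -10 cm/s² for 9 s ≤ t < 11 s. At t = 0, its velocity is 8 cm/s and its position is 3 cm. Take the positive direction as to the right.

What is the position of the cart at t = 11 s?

On each constant-a segment, Δv = aΔt and Δx = v₀Δt + ½aΔt²; chain segment to segment.
0–1 s: v starts 8 cm/s; Δx = 8·1 + ½·-5·1² = 5.5 cm; v ends 3 cm/s.
1–6 s: v starts 3 cm/s; Δx = 3·5 + ½·6·5² = 90 cm; v ends 33 cm/s.
6–9 s: v starts 33 cm/s; Δx = 33·3 + ½·2·3² = 108 cm; v ends 39 cm/s.
9–11 s: v starts 39 cm/s; Δx = 39·2 + ½·-10·2² = 58 cm; v ends 19 cm/s.
x(11) = 3 + Σ Δx = 264.5 cm.

264.5 cm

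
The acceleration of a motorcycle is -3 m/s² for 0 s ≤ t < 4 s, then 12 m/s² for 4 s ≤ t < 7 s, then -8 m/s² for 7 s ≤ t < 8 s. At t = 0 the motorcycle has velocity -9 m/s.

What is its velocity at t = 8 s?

7 m/s

Δv equals the area under the a-t graph; then v = v₀ + Δv.
0–4 s: -3 × 4 = -12 m/s
4–7 s: 12 × 3 = 36 m/s
7–8 s: -8 × 1 = -8 m/s
Δv = 16 m/s, so v(8) = -9 + (16) = 7 m/s.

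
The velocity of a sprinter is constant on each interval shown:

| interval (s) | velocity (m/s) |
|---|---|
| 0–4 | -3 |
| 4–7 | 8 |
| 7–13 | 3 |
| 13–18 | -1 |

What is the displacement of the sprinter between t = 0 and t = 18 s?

25 m

Net displacement equals the area under the velocity-time graph (areas below the axis count negative).
0–4 s: -3 × 4 = -12 m
4–7 s: 8 × 3 = 24 m
7–13 s: 3 × 6 = 18 m
13–18 s: -1 × 5 = -5 m
Net displacement = 25 m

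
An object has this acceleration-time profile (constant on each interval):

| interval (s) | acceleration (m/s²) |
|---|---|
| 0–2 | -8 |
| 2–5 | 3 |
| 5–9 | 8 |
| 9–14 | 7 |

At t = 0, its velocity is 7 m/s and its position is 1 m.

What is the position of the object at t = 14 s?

On each constant-a segment, Δv = aΔt and Δx = v₀Δt + ½aΔt²; chain segment to segment.
0–2 s: v starts 7 m/s; Δx = 7·2 + ½·-8·2² = -2 m; v ends -9 m/s.
2–5 s: v starts -9 m/s; Δx = -9·3 + ½·3·3² = -13.5 m; v ends 0 m/s.
5–9 s: v starts 0 m/s; Δx = 0·4 + ½·8·4² = 64 m; v ends 32 m/s.
9–14 s: v starts 32 m/s; Δx = 32·5 + ½·7·5² = 247.5 m; v ends 67 m/s.
x(14) = 1 + Σ Δx = 297 m.

297 m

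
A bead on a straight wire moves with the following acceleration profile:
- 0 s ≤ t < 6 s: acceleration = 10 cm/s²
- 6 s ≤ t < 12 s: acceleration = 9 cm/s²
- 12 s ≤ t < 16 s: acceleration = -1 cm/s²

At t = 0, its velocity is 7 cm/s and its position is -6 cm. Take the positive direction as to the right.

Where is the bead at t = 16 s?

1256 cm

On each constant-a segment, Δv = aΔt and Δx = v₀Δt + ½aΔt²; chain segment to segment.
0–6 s: v starts 7 cm/s; Δx = 7·6 + ½·10·6² = 222 cm; v ends 67 cm/s.
6–12 s: v starts 67 cm/s; Δx = 67·6 + ½·9·6² = 564 cm; v ends 121 cm/s.
12–16 s: v starts 121 cm/s; Δx = 121·4 + ½·-1·4² = 476 cm; v ends 117 cm/s.
x(16) = -6 + Σ Δx = 1256 cm.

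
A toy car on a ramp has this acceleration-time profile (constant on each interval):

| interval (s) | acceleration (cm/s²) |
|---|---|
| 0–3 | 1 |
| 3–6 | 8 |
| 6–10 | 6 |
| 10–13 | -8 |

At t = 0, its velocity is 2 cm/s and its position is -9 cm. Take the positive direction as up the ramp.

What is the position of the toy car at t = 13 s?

On each constant-a segment, Δv = aΔt and Δx = v₀Δt + ½aΔt²; chain segment to segment.
0–3 s: v starts 2 cm/s; Δx = 2·3 + ½·1·3² = 10.5 cm; v ends 5 cm/s.
3–6 s: v starts 5 cm/s; Δx = 5·3 + ½·8·3² = 51 cm; v ends 29 cm/s.
6–10 s: v starts 29 cm/s; Δx = 29·4 + ½·6·4² = 164 cm; v ends 53 cm/s.
10–13 s: v starts 53 cm/s; Δx = 53·3 + ½·-8·3² = 123 cm; v ends 29 cm/s.
x(13) = -9 + Σ Δx = 339.5 cm.

339.5 cm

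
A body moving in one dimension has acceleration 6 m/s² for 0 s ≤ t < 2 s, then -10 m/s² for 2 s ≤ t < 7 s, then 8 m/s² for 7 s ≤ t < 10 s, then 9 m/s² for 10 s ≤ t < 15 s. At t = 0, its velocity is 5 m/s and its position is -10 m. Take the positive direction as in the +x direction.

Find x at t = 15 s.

On each constant-a segment, Δv = aΔt and Δx = v₀Δt + ½aΔt²; chain segment to segment.
0–2 s: v starts 5 m/s; Δx = 5·2 + ½·6·2² = 22 m; v ends 17 m/s.
2–7 s: v starts 17 m/s; Δx = 17·5 + ½·-10·5² = -40 m; v ends -33 m/s.
7–10 s: v starts -33 m/s; Δx = -33·3 + ½·8·3² = -63 m; v ends -9 m/s.
10–15 s: v starts -9 m/s; Δx = -9·5 + ½·9·5² = 67.5 m; v ends 36 m/s.
x(15) = -10 + Σ Δx = -23.5 m.

-23.5 m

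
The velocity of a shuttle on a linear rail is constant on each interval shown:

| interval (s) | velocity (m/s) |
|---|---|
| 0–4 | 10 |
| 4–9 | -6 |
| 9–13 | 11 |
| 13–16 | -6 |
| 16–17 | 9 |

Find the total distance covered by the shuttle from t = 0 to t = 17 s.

Total distance travelled is ∫|v| dt — sum the magnitudes of each area piece.
0–4 s: |10| × 4 = 40 m
4–9 s: |-6| × 5 = 30 m
9–13 s: |11| × 4 = 44 m
13–16 s: |-6| × 3 = 18 m
16–17 s: |9| × 1 = 9 m
Total distance = 141 m

141 m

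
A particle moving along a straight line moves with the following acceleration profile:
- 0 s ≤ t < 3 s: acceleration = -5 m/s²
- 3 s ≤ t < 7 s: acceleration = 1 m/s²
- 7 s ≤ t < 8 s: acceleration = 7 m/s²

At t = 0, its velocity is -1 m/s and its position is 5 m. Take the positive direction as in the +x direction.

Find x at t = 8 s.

On each constant-a segment, Δv = aΔt and Δx = v₀Δt + ½aΔt²; chain segment to segment.
0–3 s: v starts -1 m/s; Δx = -1·3 + ½·-5·3² = -25.5 m; v ends -16 m/s.
3–7 s: v starts -16 m/s; Δx = -16·4 + ½·1·4² = -56 m; v ends -12 m/s.
7–8 s: v starts -12 m/s; Δx = -12·1 + ½·7·1² = -8.5 m; v ends -5 m/s.
x(8) = 5 + Σ Δx = -85 m.

-85 m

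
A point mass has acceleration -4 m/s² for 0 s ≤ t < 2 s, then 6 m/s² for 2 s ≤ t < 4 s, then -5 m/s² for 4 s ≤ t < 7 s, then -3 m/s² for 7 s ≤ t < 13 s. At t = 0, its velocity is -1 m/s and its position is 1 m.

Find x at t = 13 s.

-154.5 m

On each constant-a segment, Δv = aΔt and Δx = v₀Δt + ½aΔt²; chain segment to segment.
0–2 s: v starts -1 m/s; Δx = -1·2 + ½·-4·2² = -10 m; v ends -9 m/s.
2–4 s: v starts -9 m/s; Δx = -9·2 + ½·6·2² = -6 m; v ends 3 m/s.
4–7 s: v starts 3 m/s; Δx = 3·3 + ½·-5·3² = -13.5 m; v ends -12 m/s.
7–13 s: v starts -12 m/s; Δx = -12·6 + ½·-3·6² = -126 m; v ends -30 m/s.
x(13) = 1 + Σ Δx = -154.5 m.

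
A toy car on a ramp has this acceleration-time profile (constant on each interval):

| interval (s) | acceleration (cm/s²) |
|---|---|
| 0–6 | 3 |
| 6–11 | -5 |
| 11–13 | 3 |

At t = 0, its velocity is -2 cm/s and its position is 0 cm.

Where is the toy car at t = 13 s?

On each constant-a segment, Δv = aΔt and Δx = v₀Δt + ½aΔt²; chain segment to segment.
0–6 s: v starts -2 cm/s; Δx = -2·6 + ½·3·6² = 42 cm; v ends 16 cm/s.
6–11 s: v starts 16 cm/s; Δx = 16·5 + ½·-5·5² = 17.5 cm; v ends -9 cm/s.
11–13 s: v starts -9 cm/s; Δx = -9·2 + ½·3·2² = -12 cm; v ends -3 cm/s.
x(13) = 0 + Σ Δx = 47.5 cm.

47.5 cm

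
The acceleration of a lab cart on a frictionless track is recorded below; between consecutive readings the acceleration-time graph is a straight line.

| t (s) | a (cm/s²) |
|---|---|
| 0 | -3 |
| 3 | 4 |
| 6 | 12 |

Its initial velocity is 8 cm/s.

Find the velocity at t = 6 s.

Δv equals the area under the a-t graph; then v = v₀ + Δv.
0–3 s: ½(-3 + 4)(3) = 1.5 cm/s
3–6 s: ½(4 + 12)(3) = 24 cm/s
Δv = 25.5 cm/s, so v(6) = 8 + (25.5) = 33.5 cm/s.

33.5 cm/s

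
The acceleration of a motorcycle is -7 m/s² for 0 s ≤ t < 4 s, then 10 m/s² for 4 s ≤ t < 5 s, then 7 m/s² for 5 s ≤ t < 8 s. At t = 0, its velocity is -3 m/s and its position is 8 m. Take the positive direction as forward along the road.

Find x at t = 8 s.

On each constant-a segment, Δv = aΔt and Δx = v₀Δt + ½aΔt²; chain segment to segment.
0–4 s: v starts -3 m/s; Δx = -3·4 + ½·-7·4² = -68 m; v ends -31 m/s.
4–5 s: v starts -31 m/s; Δx = -31·1 + ½·10·1² = -26 m; v ends -21 m/s.
5–8 s: v starts -21 m/s; Δx = -21·3 + ½·7·3² = -31.5 m; v ends 0 m/s.
x(8) = 8 + Σ Δx = -117.5 m.

-117.5 m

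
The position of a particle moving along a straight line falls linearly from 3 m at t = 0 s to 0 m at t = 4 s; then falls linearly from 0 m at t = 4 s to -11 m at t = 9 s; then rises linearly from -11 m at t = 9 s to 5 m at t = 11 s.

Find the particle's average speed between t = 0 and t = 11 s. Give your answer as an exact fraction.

Average speed = (total path length)/(elapsed time); on a piecewise-linear x-t graph the path length is Σ|Δx|.
0–4 s: |Δx| = |0 − 3| = 3 m
4–9 s: |Δx| = |-11 − 0| = 11 m
9–11 s: |Δx| = |5 − -11| = 16 m
Total path = 30 m; average speed = 30/11 = 30/11 m/s.

30/11 m/s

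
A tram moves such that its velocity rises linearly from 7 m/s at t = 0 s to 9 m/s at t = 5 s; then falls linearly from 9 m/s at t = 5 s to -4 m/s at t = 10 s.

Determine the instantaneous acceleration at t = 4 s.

Acceleration is the slope of the v-t graph on 0–5 s: (9 − 7)/(5 − 0) = 0.4 m/s².

0.4 m/s²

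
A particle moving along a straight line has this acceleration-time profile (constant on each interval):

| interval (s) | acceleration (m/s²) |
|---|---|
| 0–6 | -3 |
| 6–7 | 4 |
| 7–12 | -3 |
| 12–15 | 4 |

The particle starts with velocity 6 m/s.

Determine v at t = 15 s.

Δv equals the area under the a-t graph; then v = v₀ + Δv.
0–6 s: -3 × 6 = -18 m/s
6–7 s: 4 × 1 = 4 m/s
7–12 s: -3 × 5 = -15 m/s
12–15 s: 4 × 3 = 12 m/s
Δv = -17 m/s, so v(15) = 6 + (-17) = -11 m/s.

-11 m/s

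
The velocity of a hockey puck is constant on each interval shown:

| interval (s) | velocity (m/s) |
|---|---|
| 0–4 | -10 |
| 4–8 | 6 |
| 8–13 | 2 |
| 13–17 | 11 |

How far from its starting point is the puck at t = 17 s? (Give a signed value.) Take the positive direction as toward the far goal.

38 m

Net displacement equals the area under the velocity-time graph (areas below the axis count negative).
0–4 s: -10 × 4 = -40 m
4–8 s: 6 × 4 = 24 m
8–13 s: 2 × 5 = 10 m
13–17 s: 11 × 4 = 44 m
Net displacement = 38 m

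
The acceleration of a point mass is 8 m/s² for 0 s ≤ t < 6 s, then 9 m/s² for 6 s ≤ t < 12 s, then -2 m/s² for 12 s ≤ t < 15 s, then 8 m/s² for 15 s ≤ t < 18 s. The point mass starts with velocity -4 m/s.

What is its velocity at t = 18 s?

116 m/s

Δv equals the area under the a-t graph; then v = v₀ + Δv.
0–6 s: 8 × 6 = 48 m/s
6–12 s: 9 × 6 = 54 m/s
12–15 s: -2 × 3 = -6 m/s
15–18 s: 8 × 3 = 24 m/s
Δv = 120 m/s, so v(18) = -4 + (120) = 116 m/s.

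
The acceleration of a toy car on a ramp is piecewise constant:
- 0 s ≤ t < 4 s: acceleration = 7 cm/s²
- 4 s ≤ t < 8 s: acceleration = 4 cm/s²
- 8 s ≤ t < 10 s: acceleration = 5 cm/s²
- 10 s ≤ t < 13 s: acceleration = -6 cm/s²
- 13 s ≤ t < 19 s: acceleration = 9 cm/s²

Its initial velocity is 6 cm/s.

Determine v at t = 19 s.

96 cm/s

Δv equals the area under the a-t graph; then v = v₀ + Δv.
0–4 s: 7 × 4 = 28 cm/s
4–8 s: 4 × 4 = 16 cm/s
8–10 s: 5 × 2 = 10 cm/s
10–13 s: -6 × 3 = -18 cm/s
13–19 s: 9 × 6 = 54 cm/s
Δv = 90 cm/s, so v(19) = 6 + (90) = 96 cm/s.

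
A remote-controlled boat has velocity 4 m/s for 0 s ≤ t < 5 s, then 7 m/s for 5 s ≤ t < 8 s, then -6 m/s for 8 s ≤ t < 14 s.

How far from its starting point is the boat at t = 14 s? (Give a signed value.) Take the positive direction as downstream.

Net displacement equals the area under the velocity-time graph (areas below the axis count negative).
0–5 s: 4 × 5 = 20 m
5–8 s: 7 × 3 = 21 m
8–14 s: -6 × 6 = -36 m
Net displacement = 5 m

5 m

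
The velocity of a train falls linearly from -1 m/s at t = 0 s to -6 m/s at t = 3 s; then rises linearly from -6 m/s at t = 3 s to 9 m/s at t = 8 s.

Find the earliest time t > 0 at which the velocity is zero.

t = 5 s

v changes sign on 3–8 s (from -6 to 9); the graph is linear there, so v = 0 at t = 3 + (6)·(8 − 3)/(9 − -6) = 5 s.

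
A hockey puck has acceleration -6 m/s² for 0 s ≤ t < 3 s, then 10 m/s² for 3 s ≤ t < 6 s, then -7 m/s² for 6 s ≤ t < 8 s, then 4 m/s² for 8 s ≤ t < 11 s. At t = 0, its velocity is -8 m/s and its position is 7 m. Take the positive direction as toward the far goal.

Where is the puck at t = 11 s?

-95 m

On each constant-a segment, Δv = aΔt and Δx = v₀Δt + ½aΔt²; chain segment to segment.
0–3 s: v starts -8 m/s; Δx = -8·3 + ½·-6·3² = -51 m; v ends -26 m/s.
3–6 s: v starts -26 m/s; Δx = -26·3 + ½·10·3² = -33 m; v ends 4 m/s.
6–8 s: v starts 4 m/s; Δx = 4·2 + ½·-7·2² = -6 m; v ends -10 m/s.
8–11 s: v starts -10 m/s; Δx = -10·3 + ½·4·3² = -12 m; v ends 2 m/s.
x(11) = 7 + Σ Δx = -95 m.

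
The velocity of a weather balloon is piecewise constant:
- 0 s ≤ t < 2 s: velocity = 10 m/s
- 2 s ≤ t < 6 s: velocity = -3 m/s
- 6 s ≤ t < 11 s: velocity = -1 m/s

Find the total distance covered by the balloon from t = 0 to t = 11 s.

37 m

Total distance travelled is ∫|v| dt — sum the magnitudes of each area piece.
0–2 s: |10| × 2 = 20 m
2–6 s: |-3| × 4 = 12 m
6–11 s: |-1| × 5 = 5 m
Total distance = 37 m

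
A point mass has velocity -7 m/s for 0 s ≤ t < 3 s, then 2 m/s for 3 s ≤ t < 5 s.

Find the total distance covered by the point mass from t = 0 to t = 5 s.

Total distance travelled is ∫|v| dt — sum the magnitudes of each area piece.
0–3 s: |-7| × 3 = 21 m
3–5 s: |2| × 2 = 4 m
Total distance = 25 m

25 m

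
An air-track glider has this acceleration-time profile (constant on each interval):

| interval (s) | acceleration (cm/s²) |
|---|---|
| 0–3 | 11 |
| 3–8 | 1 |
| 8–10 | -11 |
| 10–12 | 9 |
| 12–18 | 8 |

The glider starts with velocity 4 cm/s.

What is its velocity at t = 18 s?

86 cm/s

Δv equals the area under the a-t graph; then v = v₀ + Δv.
0–3 s: 11 × 3 = 33 cm/s
3–8 s: 1 × 5 = 5 cm/s
8–10 s: -11 × 2 = -22 cm/s
10–12 s: 9 × 2 = 18 cm/s
12–18 s: 8 × 6 = 48 cm/s
Δv = 82 cm/s, so v(18) = 4 + (82) = 86 cm/s.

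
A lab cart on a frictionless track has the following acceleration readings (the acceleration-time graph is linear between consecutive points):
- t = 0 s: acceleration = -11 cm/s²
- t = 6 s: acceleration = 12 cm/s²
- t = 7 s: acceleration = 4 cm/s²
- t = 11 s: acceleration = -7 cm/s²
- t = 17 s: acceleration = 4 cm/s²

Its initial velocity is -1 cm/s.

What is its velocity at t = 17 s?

Δv equals the area under the a-t graph; then v = v₀ + Δv.
0–6 s: ½(-11 + 12)(6) = 3 cm/s
6–7 s: ½(12 + 4)(1) = 8 cm/s
7–11 s: ½(4 + -7)(4) = -6 cm/s
11–17 s: ½(-7 + 4)(6) = -9 cm/s
Δv = -4 cm/s, so v(17) = -1 + (-4) = -5 cm/s.

-5 cm/s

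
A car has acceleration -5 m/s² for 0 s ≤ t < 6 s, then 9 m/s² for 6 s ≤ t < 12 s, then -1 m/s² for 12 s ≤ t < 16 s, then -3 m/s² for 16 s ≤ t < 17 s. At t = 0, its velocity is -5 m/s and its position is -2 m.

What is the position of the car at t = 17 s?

-88.5 m

On each constant-a segment, Δv = aΔt and Δx = v₀Δt + ½aΔt²; chain segment to segment.
0–6 s: v starts -5 m/s; Δx = -5·6 + ½·-5·6² = -120 m; v ends -35 m/s.
6–12 s: v starts -35 m/s; Δx = -35·6 + ½·9·6² = -48 m; v ends 19 m/s.
12–16 s: v starts 19 m/s; Δx = 19·4 + ½·-1·4² = 68 m; v ends 15 m/s.
16–17 s: v starts 15 m/s; Δx = 15·1 + ½·-3·1² = 13.5 m; v ends 12 m/s.
x(17) = -2 + Σ Δx = -88.5 m.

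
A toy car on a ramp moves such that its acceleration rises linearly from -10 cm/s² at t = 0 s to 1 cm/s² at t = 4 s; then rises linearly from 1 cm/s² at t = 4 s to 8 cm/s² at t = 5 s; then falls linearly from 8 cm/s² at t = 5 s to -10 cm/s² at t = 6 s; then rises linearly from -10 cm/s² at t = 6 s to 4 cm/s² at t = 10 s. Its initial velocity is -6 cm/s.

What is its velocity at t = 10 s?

-32.5 cm/s

Δv equals the area under the a-t graph; then v = v₀ + Δv.
0–4 s: ½(-10 + 1)(4) = -18 cm/s
4–5 s: ½(1 + 8)(1) = 4.5 cm/s
5–6 s: ½(8 + -10)(1) = -1 cm/s
6–10 s: ½(-10 + 4)(4) = -12 cm/s
Δv = -26.5 cm/s, so v(10) = -6 + (-26.5) = -32.5 cm/s.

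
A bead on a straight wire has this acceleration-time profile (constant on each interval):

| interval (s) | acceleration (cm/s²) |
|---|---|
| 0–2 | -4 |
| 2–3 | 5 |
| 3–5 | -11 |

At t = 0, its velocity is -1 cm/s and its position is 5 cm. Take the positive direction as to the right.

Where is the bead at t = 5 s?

-41.5 cm

On each constant-a segment, Δv = aΔt and Δx = v₀Δt + ½aΔt²; chain segment to segment.
0–2 s: v starts -1 cm/s; Δx = -1·2 + ½·-4·2² = -10 cm; v ends -9 cm/s.
2–3 s: v starts -9 cm/s; Δx = -9·1 + ½·5·1² = -6.5 cm; v ends -4 cm/s.
3–5 s: v starts -4 cm/s; Δx = -4·2 + ½·-11·2² = -30 cm; v ends -26 cm/s.
x(5) = 5 + Σ Δx = -41.5 cm.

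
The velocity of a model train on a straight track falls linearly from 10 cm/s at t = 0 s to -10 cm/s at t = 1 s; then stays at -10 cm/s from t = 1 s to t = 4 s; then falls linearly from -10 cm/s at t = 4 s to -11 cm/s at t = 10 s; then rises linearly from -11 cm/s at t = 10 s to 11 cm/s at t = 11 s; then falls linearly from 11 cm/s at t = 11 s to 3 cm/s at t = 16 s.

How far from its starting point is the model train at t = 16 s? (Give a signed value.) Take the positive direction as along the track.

Displacement is the signed area under the v-t curve.
0–1 s: ½(10 + -10)(1) = 0 cm
1–4 s: -10 × 3 = -30 cm
4–10 s: ½(-10 + -11)(6) = -63 cm
10–11 s: ½(-11 + 11)(1) = 0 cm
11–16 s: ½(11 + 3)(5) = 35 cm
Net displacement = -58 cm

-58 cm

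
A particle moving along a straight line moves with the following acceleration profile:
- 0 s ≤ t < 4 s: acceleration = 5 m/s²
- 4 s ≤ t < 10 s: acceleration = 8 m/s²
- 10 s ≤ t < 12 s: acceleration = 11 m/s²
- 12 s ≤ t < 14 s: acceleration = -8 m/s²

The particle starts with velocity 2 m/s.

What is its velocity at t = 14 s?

Δv equals the area under the a-t graph; then v = v₀ + Δv.
0–4 s: 5 × 4 = 20 m/s
4–10 s: 8 × 6 = 48 m/s
10–12 s: 11 × 2 = 22 m/s
12–14 s: -8 × 2 = -16 m/s
Δv = 74 m/s, so v(14) = 2 + (74) = 76 m/s.

76 m/s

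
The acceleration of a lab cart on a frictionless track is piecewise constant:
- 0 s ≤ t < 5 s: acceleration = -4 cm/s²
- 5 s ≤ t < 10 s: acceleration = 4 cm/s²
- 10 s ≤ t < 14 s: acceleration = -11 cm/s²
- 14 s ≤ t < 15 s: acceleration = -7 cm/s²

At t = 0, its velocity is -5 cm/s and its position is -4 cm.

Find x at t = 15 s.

-314.5 cm

On each constant-a segment, Δv = aΔt and Δx = v₀Δt + ½aΔt²; chain segment to segment.
0–5 s: v starts -5 cm/s; Δx = -5·5 + ½·-4·5² = -75 cm; v ends -25 cm/s.
5–10 s: v starts -25 cm/s; Δx = -25·5 + ½·4·5² = -75 cm; v ends -5 cm/s.
10–14 s: v starts -5 cm/s; Δx = -5·4 + ½·-11·4² = -108 cm; v ends -49 cm/s.
14–15 s: v starts -49 cm/s; Δx = -49·1 + ½·-7·1² = -52.5 cm; v ends -56 cm/s.
x(15) = -4 + Σ Δx = -314.5 cm.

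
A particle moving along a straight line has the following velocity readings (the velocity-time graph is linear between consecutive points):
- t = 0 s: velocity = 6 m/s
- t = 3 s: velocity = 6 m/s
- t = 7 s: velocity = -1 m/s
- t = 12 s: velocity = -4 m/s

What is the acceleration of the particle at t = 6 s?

Acceleration is the slope of the v-t graph on 3–7 s: (-1 − 6)/(7 − 3) = -1.75 m/s².

-1.75 m/s²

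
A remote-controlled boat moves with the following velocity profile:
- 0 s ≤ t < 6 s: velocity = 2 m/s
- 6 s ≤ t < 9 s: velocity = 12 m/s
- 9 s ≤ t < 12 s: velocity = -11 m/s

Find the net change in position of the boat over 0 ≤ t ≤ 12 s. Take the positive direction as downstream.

Net displacement equals the area under the velocity-time graph (areas below the axis count negative).
0–6 s: 2 × 6 = 12 m
6–9 s: 12 × 3 = 36 m
9–12 s: -11 × 3 = -33 m
Net displacement = 15 m

15 m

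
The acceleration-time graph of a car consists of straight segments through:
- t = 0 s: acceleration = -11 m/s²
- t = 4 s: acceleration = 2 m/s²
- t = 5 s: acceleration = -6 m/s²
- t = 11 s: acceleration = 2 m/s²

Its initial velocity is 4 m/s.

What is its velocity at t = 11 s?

-28 m/s

Δv equals the area under the a-t graph; then v = v₀ + Δv.
0–4 s: ½(-11 + 2)(4) = -18 m/s
4–5 s: ½(2 + -6)(1) = -2 m/s
5–11 s: ½(-6 + 2)(6) = -12 m/s
Δv = -32 m/s, so v(11) = 4 + (-32) = -28 m/s.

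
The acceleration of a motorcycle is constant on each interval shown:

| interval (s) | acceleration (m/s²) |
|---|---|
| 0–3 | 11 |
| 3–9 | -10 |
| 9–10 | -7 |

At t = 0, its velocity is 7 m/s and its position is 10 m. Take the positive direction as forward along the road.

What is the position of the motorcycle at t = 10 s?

117 m

On each constant-a segment, Δv = aΔt and Δx = v₀Δt + ½aΔt²; chain segment to segment.
0–3 s: v starts 7 m/s; Δx = 7·3 + ½·11·3² = 70.5 m; v ends 40 m/s.
3–9 s: v starts 40 m/s; Δx = 40·6 + ½·-10·6² = 60 m; v ends -20 m/s.
9–10 s: v starts -20 m/s; Δx = -20·1 + ½·-7·1² = -23.5 m; v ends -27 m/s.
x(10) = 10 + Σ Δx = 117 m.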